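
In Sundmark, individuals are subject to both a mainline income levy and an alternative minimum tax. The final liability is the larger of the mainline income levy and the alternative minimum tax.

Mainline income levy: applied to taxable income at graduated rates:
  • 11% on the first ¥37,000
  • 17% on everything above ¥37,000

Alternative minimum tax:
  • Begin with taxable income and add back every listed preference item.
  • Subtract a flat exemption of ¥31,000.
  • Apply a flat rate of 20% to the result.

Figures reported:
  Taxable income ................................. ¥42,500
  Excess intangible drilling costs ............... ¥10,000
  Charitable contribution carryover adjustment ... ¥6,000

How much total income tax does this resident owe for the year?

¥5,500

Alternative minimum tax:
  Adjusted income: ¥42,500 + ¥10,000 + ¥6,000 = ¥58,500
  Less exemption ¥31,000 → base ¥27,500
  ¥27,500 × 20% = ¥5,500

Mainline income levy:
  ¥37,000 × 11% = ¥4,070
  ¥5,500 × 17% = ¥935
  → ¥5,005

¥5,500 > ¥5,005, so the alternative minimum tax is the binding amount.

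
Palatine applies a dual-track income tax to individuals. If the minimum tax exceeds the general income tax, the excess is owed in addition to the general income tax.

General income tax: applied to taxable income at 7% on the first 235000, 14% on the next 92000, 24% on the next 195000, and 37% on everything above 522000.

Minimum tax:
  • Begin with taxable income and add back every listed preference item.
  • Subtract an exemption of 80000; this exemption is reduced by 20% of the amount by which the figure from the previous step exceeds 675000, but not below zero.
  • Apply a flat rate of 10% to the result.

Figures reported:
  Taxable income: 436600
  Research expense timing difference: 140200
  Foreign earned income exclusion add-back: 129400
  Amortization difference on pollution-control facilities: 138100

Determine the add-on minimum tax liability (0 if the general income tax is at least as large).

24182

General income tax:
  235000 × 7% = 16450
  92000 × 14% = 12880
  109600 × 24% = 26304
  → 55634

Minimum tax:
  Adjusted income: 436600 + 140200 + 129400 + 138100 = 844300
  Exemption: 80000 − 20% × (844300 − 675000) = 80000 − 33860 = 46140
  Base: 844300 − 46140 = 798160
  798160 × 10% = 79816

Excess of minimum tax over general income tax: 79816 − 55634 = 24182.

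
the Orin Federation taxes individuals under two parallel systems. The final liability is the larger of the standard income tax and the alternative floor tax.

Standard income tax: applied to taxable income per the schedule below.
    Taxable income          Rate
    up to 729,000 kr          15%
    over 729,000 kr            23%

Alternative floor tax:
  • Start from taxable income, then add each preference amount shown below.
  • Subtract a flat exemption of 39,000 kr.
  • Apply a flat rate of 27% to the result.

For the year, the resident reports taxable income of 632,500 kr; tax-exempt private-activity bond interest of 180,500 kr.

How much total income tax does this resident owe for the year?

208,980 kr

Alternative floor tax:
  Adjusted income: 632,500 kr + 180,500 kr = 813,000 kr
  Less exemption 39,000 kr → base 774,000 kr
  774,000 kr × 27% = 208,980 kr

Standard income tax:
  632,500 kr × 15% = 94,875 kr

208,980 kr > 94,875 kr, so the alternative floor tax is the binding amount.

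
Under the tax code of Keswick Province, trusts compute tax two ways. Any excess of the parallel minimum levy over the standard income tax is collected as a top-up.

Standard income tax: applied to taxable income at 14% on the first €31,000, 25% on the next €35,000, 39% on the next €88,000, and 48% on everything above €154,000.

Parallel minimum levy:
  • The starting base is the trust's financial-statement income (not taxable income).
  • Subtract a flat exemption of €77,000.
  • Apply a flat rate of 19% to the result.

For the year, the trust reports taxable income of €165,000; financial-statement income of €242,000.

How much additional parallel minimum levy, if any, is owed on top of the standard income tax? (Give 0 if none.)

€0

Standard income tax:
  €31,000 × 14% = €4,340
  €35,000 × 25% = €8,750
  €88,000 × 39% = €34,320
  €11,000 × 48% = €5,280
  → €52,690

Parallel minimum levy:
  Base (financial-statement income): €242,000
  Less exemption €77,000 → base €165,000
  €165,000 × 19% = €31,350

€31,350 ≤ €52,690, so no add-on is due.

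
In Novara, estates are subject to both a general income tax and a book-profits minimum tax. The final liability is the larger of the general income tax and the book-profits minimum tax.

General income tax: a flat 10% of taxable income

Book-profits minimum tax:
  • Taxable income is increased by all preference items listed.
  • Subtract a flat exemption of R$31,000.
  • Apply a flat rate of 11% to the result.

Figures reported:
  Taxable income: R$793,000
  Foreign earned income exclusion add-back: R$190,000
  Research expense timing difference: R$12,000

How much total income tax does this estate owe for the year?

Book-profits minimum tax:
  Adjusted income: R$793,000 + R$190,000 + R$12,000 = R$995,000
  Less exemption R$31,000 → base R$964,000
  R$964,000 × 11% = R$106,040

General income tax:
  R$793,000 × 10% = R$79,300

R$106,040 > R$79,300, so the book-profits minimum tax is the binding amount.

R$106,040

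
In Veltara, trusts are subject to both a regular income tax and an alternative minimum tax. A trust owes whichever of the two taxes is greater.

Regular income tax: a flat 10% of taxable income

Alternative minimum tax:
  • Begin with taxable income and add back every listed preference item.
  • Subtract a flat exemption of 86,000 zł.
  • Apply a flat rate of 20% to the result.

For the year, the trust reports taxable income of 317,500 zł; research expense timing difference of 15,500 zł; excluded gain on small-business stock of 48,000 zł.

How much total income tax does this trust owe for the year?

59,000 zł

Alternative minimum tax:
  Adjusted income: 317,500 zł + 15,500 zł + 48,000 zł = 381,000 zł
  Less exemption 86,000 zł → base 295,000 zł
  295,000 zł × 20% = 59,000 zł

Regular income tax:
  317,500 zł × 10% = 31,750 zł

59,000 zł > 31,750 zł, so the alternative minimum tax is the binding amount.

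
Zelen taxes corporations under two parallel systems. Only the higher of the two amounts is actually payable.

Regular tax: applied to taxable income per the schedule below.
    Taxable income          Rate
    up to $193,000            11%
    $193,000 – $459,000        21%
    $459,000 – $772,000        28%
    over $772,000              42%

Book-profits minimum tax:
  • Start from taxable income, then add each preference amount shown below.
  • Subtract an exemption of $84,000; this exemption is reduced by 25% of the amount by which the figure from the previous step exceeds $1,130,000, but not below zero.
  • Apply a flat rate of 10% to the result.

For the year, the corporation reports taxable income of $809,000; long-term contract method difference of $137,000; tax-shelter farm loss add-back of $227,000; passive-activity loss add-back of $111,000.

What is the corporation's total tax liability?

Regular tax:
  $193,000 × 11% = $21,230
  $266,000 × 21% = $55,860
  $313,000 × 28% = $87,640
  $37,000 × 42% = $15,540
  → $180,270

Book-profits minimum tax:
  Adjusted income: $809,000 + $137,000 + $227,000 + $111,000 = $1,284,000
  Exemption: $84,000 − 25% × ($1,284,000 − $1,130,000) = $84,000 − $38,500 = $45,500
  Base: $1,284,000 − $45,500 = $1,238,500
  $1,238,500 × 10% = $123,850

$180,270 > $123,850, so the regular tax governs.

$180,270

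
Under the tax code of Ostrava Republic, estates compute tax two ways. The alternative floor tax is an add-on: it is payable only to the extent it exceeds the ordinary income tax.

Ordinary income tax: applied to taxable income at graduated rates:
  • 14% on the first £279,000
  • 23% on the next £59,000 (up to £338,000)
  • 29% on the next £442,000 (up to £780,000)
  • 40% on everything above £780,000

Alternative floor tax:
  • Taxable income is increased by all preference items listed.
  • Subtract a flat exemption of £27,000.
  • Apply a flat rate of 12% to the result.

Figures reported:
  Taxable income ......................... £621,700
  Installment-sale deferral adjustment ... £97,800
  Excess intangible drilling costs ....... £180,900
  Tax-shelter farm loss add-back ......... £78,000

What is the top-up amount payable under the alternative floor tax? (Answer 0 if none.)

Alternative floor tax:
  Adjusted income: £621,700 + £97,800 + £180,900 + £78,000 = £978,400
  Less exemption £27,000 → base £951,400
  £951,400 × 12% = £114,168

Ordinary income tax:
  £279,000 × 14% = £39,060
  £59,000 × 23% = £13,570
  £283,700 × 29% = £82,273
  → £134,903

£114,168 ≤ £134,903, so no add-on is due.

£0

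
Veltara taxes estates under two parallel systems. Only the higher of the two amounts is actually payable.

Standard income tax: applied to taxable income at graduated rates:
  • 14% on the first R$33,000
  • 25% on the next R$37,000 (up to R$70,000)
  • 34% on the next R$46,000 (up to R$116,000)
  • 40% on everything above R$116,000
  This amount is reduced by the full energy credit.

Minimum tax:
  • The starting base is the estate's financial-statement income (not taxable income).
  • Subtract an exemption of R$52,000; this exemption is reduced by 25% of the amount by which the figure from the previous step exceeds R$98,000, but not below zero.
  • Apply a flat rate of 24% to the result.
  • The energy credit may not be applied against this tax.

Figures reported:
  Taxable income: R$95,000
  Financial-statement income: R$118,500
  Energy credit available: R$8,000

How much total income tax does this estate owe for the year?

Standard income tax:
  R$33,000 × 14% = R$4,620
  R$37,000 × 25% = R$9,250
  R$25,000 × 34% = R$8,500
  → R$22,370
  Less energy credit R$8,000 → R$14,370

Minimum tax:
  Base (financial-statement income): R$118,500
  Exemption: R$52,000 − 25% × (R$118,500 − R$98,000) = R$52,000 − R$5,125 = R$46,875
  Base: R$118,500 − R$46,875 = R$71,625
  R$71,625 × 24% = R$17,190

R$17,190 > R$14,370, so the minimum tax is the binding amount.

R$17,190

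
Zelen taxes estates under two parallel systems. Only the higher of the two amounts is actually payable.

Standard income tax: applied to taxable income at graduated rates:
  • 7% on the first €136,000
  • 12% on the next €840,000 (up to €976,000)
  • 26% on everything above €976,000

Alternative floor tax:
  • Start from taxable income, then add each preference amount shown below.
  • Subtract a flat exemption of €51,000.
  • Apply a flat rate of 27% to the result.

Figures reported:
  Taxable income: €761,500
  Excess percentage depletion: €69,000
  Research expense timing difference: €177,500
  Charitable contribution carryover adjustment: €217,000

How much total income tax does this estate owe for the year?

€316,980

Alternative floor tax:
  Adjusted income: €761,500 + €69,000 + €177,500 + €217,000 = €1,225,000
  Less exemption €51,000 → base €1,174,000
  €1,174,000 × 27% = €316,980

Standard income tax:
  €136,000 × 7% = €9,520
  €625,500 × 12% = €75,060
  → €84,580

€316,980 > €84,580, so the alternative floor tax is the binding amount.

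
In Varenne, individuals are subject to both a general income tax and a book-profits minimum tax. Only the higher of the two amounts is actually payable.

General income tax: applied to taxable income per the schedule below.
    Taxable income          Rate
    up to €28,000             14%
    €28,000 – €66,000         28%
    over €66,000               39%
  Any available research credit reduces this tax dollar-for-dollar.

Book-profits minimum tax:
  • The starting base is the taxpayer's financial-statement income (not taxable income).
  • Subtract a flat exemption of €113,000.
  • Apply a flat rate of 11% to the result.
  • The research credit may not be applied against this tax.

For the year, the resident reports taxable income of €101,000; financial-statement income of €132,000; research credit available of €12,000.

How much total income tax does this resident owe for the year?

€16,210

General income tax:
  €28,000 × 14% = €3,920
  €38,000 × 28% = €10,640
  €35,000 × 39% = €13,650
  → €28,210
  Less research credit €12,000 → €16,210

Book-profits minimum tax:
  Base (financial-statement income): €132,000
  Less exemption €113,000 → base €19,000
  €19,000 × 11% = €2,090

€16,210 > €2,090, so the general income tax governs.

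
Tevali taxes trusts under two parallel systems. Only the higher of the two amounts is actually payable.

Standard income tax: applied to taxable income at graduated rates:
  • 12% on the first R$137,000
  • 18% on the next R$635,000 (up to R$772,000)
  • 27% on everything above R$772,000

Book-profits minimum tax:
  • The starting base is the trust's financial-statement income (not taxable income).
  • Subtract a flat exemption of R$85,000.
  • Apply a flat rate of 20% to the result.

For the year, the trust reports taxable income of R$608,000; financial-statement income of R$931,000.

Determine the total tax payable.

Standard income tax:
  R$137,000 × 12% = R$16,440
  R$471,000 × 18% = R$84,780
  → R$101,220

Book-profits minimum tax:
  Base (financial-statement income): R$931,000
  Less exemption R$85,000 → base R$846,000
  R$846,000 × 20% = R$169,200

R$169,200 > R$101,220, so the book-profits minimum tax is the binding amount.

R$169,200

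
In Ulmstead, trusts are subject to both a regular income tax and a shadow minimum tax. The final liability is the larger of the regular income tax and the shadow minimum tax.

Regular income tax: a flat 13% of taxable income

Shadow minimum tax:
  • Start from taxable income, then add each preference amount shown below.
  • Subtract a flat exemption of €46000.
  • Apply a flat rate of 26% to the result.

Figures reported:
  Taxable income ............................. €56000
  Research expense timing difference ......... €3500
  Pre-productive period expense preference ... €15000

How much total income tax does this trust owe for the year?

Shadow minimum tax:
  Adjusted income: €56000 + €3500 + €15000 = €74500
  Less exemption €46000 → base €28500
  €28500 × 26% = €7410

Regular income tax:
  €56000 × 13% = €7280

€7410 > €7280, so the shadow minimum tax is the binding amount.

€7410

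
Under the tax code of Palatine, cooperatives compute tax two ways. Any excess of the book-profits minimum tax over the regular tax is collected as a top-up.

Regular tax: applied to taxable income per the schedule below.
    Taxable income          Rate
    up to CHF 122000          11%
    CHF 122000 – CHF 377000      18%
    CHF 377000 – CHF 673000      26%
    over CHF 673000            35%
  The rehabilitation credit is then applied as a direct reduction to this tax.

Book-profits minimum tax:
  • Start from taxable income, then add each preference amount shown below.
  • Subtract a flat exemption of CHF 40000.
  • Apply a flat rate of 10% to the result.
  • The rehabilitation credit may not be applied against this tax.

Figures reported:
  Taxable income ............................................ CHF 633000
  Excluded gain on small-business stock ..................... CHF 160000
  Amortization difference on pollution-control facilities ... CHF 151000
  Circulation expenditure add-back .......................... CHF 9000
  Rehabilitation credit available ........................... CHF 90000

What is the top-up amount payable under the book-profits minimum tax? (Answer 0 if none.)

Regular tax:
  CHF 122000 × 11% = CHF 13420
  CHF 255000 × 18% = CHF 45900
  CHF 256000 × 26% = CHF 66560
  → CHF 125880
  Less rehabilitation credit CHF 90000 → CHF 35880

Book-profits minimum tax:
  Adjusted income: CHF 633000 + CHF 160000 + CHF 151000 + CHF 9000 = CHF 953000
  Less exemption CHF 40000 → base CHF 913000
  CHF 913000 × 10% = CHF 91300

Excess of book-profits minimum tax over regular tax: CHF 91300 − CHF 35880 = CHF 55420.

CHF 55420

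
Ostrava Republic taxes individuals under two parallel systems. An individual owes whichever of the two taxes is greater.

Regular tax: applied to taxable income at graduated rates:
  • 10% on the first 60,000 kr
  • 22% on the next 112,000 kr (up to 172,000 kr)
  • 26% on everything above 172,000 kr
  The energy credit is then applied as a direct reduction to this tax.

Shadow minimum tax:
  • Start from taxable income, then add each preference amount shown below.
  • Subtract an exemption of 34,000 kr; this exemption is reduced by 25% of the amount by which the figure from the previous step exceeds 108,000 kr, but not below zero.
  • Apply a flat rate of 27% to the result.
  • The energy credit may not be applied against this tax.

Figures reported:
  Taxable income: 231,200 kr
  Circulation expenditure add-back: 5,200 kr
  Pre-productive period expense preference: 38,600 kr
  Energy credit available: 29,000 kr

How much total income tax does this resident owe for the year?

Regular tax:
  60,000 kr × 10% = 6,000 kr
  112,000 kr × 22% = 24,640 kr
  59,200 kr × 26% = 15,392 kr
  → 46,032 kr
  Less energy credit 29,000 kr → 17,032 kr

Shadow minimum tax:
  Adjusted income: 231,200 kr + 5,200 kr + 38,600 kr = 275,000 kr
  Exemption: 25% × (275,000 kr − 108,000 kr) = 41,750 kr ≥ 34,000 kr, so the exemption is fully phased out
  Base: 275,000 kr − 0 kr = 275,000 kr
  275,000 kr × 27% = 74,250 kr

74,250 kr > 17,032 kr, so the shadow minimum tax is the binding amount.

74,250 kr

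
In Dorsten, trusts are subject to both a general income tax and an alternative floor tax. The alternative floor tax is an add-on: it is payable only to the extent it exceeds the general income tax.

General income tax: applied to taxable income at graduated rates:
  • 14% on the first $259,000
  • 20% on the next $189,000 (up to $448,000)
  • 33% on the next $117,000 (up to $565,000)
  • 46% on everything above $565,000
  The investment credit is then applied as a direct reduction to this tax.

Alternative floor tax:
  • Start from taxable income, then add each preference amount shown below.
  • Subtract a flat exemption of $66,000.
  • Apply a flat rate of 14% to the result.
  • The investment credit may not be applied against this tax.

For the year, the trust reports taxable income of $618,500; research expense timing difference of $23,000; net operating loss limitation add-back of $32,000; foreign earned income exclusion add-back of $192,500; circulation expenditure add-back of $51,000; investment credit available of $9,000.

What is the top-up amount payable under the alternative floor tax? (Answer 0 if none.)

$0

General income tax:
  $259,000 × 14% = $36,260
  $189,000 × 20% = $37,800
  $117,000 × 33% = $38,610
  $53,500 × 46% = $24,610
  → $137,280
  Less investment credit $9,000 → $128,280

Alternative floor tax:
  Adjusted income: $618,500 + $23,000 + $32,000 + $192,500 + $51,000 = $917,000
  Less exemption $66,000 → base $851,000
  $851,000 × 14% = $119,140

$119,140 ≤ $128,280, so no add-on is due.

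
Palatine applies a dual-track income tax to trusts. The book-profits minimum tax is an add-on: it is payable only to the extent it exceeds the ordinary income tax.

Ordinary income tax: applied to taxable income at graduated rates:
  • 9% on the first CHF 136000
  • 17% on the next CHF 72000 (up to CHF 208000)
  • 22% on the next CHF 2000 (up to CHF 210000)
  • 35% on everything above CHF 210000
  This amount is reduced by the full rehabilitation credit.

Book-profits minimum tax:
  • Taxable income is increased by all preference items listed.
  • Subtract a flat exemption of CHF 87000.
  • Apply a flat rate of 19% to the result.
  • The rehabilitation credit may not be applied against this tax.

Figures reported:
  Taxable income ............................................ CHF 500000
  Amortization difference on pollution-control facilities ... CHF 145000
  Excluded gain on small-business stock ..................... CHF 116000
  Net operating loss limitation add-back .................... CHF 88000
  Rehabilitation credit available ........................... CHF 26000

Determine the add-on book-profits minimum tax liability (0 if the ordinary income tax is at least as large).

CHF 44360

Ordinary income tax:
  CHF 136000 × 9% = CHF 12240
  CHF 72000 × 17% = CHF 12240
  CHF 2000 × 22% = CHF 440
  CHF 290000 × 35% = CHF 101500
  → CHF 126420
  Less rehabilitation credit CHF 26000 → CHF 100420

Book-profits minimum tax:
  Adjusted income: CHF 500000 + CHF 145000 + CHF 116000 + CHF 88000 = CHF 849000
  Less exemption CHF 87000 → base CHF 762000
  CHF 762000 × 19% = CHF 144780

Excess of book-profits minimum tax over ordinary income tax: CHF 144780 − CHF 100420 = CHF 44360.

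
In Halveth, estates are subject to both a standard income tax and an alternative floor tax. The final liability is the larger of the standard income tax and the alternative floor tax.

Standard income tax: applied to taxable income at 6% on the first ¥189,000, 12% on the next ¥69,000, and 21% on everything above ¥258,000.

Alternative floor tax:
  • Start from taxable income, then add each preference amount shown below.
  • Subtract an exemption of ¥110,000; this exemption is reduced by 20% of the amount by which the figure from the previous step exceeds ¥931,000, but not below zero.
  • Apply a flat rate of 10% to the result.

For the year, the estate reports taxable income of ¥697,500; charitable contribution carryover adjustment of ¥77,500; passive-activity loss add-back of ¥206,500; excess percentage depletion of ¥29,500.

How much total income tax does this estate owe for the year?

¥111,915

Alternative floor tax:
  Adjusted income: ¥697,500 + ¥77,500 + ¥206,500 + ¥29,500 = ¥1,011,000
  Exemption: ¥110,000 − 20% × (¥1,011,000 − ¥931,000) = ¥110,000 − ¥16,000 = ¥94,000
  Base: ¥1,011,000 − ¥94,000 = ¥917,000
  ¥917,000 × 10% = ¥91,700

Standard income tax:
  ¥189,000 × 6% = ¥11,340
  ¥69,000 × 12% = ¥8,280
  ¥439,500 × 21% = ¥92,295
  → ¥111,915

¥111,915 > ¥91,700, so the standard income tax governs.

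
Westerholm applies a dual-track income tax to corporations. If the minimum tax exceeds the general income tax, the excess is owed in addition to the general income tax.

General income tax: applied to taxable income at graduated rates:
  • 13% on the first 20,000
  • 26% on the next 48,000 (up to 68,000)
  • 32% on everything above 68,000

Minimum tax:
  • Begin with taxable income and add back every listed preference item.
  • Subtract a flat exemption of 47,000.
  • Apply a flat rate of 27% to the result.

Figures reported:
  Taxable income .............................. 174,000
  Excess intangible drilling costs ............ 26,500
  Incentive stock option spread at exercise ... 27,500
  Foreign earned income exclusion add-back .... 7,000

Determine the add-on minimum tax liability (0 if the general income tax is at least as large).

1,760

General income tax:
  20,000 × 13% = 2,600
  48,000 × 26% = 12,480
  106,000 × 32% = 33,920
  → 49,000

Minimum tax:
  Adjusted income: 174,000 + 26,500 + 27,500 + 7,000 = 235,000
  Less exemption 47,000 → base 188,000
  188,000 × 27% = 50,760

Excess of minimum tax over general income tax: 50,760 − 49,000 = 1,760.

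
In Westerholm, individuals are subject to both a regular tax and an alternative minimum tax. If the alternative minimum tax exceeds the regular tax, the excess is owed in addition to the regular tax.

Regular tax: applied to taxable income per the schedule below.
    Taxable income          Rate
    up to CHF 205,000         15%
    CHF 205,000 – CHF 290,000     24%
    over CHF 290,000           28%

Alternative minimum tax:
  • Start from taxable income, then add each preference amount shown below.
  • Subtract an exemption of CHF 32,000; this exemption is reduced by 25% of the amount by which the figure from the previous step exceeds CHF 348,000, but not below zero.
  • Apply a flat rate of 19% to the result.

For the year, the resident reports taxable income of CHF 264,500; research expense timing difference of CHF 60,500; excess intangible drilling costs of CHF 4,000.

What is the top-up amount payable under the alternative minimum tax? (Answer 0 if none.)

CHF 11,400

Alternative minimum tax:
  Adjusted income: CHF 264,500 + CHF 60,500 + CHF 4,000 = CHF 329,000
  Exemption: CHF 329,000 ≤ CHF 348,000, so full CHF 32,000 applies
  Base: CHF 329,000 − CHF 32,000 = CHF 297,000
  CHF 297,000 × 19% = CHF 56,430

Regular tax:
  CHF 205,000 × 15% = CHF 30,750
  CHF 59,500 × 24% = CHF 14,280
  → CHF 45,030

Excess of alternative minimum tax over regular tax: CHF 56,430 − CHF 45,030 = CHF 11,400.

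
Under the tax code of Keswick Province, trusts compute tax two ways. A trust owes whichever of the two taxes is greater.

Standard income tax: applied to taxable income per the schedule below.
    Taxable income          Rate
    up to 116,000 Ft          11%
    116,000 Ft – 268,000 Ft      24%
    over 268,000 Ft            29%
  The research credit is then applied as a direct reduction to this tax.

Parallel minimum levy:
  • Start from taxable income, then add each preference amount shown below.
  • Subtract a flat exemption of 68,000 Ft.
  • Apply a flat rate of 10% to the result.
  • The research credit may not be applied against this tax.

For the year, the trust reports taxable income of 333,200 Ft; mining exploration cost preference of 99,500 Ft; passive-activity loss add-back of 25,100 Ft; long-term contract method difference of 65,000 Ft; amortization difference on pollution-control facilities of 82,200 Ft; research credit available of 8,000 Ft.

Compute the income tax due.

Parallel minimum levy:
  Adjusted income: 333,200 Ft + 99,500 Ft + 25,100 Ft + 65,000 Ft + 82,200 Ft = 605,000 Ft
  Less exemption 68,000 Ft → base 537,000 Ft
  537,000 Ft × 10% = 53,700 Ft

Standard income tax:
  116,000 Ft × 11% = 12,760 Ft
  152,000 Ft × 24% = 36,480 Ft
  65,200 Ft × 29% = 18,908 Ft
  → 68,148 Ft
  Less research credit 8,000 Ft → 60,148 Ft

60,148 Ft > 53,700 Ft, so the standard income tax governs.

60,148 Ft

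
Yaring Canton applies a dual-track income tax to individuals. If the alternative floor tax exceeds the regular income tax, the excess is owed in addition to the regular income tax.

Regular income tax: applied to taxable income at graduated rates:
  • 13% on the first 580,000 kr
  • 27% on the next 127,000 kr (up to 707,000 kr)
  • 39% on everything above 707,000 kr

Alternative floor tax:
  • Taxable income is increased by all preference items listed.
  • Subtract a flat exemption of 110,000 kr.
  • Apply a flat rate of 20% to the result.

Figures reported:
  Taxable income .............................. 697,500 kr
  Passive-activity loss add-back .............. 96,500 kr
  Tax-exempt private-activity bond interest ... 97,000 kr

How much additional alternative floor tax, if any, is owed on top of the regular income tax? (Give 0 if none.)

49,075 kr

Regular income tax:
  580,000 kr × 13% = 75,400 kr
  117,500 kr × 27% = 31,725 kr
  → 107,125 kr

Alternative floor tax:
  Adjusted income: 697,500 kr + 96,500 kr + 97,000 kr = 891,000 kr
  Less exemption 110,000 kr → base 781,000 kr
  781,000 kr × 20% = 156,200 kr

Excess of alternative floor tax over regular income tax: 156,200 kr − 107,125 kr = 49,075 kr.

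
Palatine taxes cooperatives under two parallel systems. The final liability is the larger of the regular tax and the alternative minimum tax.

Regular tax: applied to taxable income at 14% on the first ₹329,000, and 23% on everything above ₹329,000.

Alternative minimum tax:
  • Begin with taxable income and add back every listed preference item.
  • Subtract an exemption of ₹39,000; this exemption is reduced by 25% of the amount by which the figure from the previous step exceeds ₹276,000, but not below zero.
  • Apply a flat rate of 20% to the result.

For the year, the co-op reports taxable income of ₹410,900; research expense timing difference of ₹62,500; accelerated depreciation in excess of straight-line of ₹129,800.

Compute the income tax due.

Regular tax:
  ₹329,000 × 14% = ₹46,060
  ₹81,900 × 23% = ₹18,837
  → ₹64,897

Alternative minimum tax:
  Adjusted income: ₹410,900 + ₹62,500 + ₹129,800 = ₹603,200
  Exemption: 25% × (₹603,200 − ₹276,000) = ₹81,800 ≥ ₹39,000, so the exemption is fully phased out
  Base: ₹603,200 − ₹0 = ₹603,200
  ₹603,200 × 20% = ₹120,640

₹120,640 > ₹64,897, so the alternative minimum tax is the binding amount.

₹120,640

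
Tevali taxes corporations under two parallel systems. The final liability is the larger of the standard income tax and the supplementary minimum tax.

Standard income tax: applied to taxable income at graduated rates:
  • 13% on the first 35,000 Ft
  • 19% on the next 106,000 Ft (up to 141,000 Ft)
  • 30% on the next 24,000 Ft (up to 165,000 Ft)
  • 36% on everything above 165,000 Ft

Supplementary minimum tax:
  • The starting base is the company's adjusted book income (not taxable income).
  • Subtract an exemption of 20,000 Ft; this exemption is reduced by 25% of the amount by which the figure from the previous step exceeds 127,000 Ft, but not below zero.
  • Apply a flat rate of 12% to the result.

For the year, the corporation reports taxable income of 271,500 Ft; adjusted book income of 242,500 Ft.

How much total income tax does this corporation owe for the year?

70,230 Ft

Supplementary minimum tax:
  Base (adjusted book income): 242,500 Ft
  Exemption: 25% × (242,500 Ft − 127,000 Ft) = 28,875 Ft ≥ 20,000 Ft, so the exemption is fully phased out
  Base: 242,500 Ft − 0 Ft = 242,500 Ft
  242,500 Ft × 12% = 29,100 Ft

Standard income tax:
  35,000 Ft × 13% = 4,550 Ft
  106,000 Ft × 19% = 20,140 Ft
  24,000 Ft × 30% = 7,200 Ft
  106,500 Ft × 36% = 38,340 Ft
  → 70,230 Ft

70,230 Ft > 29,100 Ft, so the standard income tax governs.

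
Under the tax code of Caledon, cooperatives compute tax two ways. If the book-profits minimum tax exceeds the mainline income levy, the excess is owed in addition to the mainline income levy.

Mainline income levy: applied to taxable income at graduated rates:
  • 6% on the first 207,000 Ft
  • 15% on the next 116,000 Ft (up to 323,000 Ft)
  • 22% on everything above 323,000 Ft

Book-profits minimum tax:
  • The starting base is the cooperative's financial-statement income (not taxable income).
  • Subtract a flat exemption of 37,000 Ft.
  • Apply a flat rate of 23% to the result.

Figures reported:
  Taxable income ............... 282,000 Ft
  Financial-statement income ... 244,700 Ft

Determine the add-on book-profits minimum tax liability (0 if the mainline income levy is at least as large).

24,101 Ft

Mainline income levy:
  207,000 Ft × 6% = 12,420 Ft
  75,000 Ft × 15% = 11,250 Ft
  → 23,670 Ft

Book-profits minimum tax:
  Base (financial-statement income): 244,700 Ft
  Less exemption 37,000 Ft → base 207,700 Ft
  207,700 Ft × 23% = 47,771 Ft

Excess of book-profits minimum tax over mainline income levy: 47,771 Ft − 23,670 Ft = 24,101 Ft.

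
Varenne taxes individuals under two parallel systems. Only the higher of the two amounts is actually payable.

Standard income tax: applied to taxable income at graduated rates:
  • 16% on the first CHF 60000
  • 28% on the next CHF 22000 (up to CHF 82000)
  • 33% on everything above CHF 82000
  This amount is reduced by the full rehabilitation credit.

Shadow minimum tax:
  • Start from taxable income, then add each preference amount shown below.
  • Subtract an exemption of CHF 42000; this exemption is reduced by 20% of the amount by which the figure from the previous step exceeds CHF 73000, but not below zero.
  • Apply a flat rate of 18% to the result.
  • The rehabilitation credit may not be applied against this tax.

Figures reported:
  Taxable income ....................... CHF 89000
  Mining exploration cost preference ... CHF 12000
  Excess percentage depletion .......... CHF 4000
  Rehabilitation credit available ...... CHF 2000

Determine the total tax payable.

Shadow minimum tax:
  Adjusted income: CHF 89000 + CHF 12000 + CHF 4000 = CHF 105000
  Exemption: CHF 42000 − 20% × (CHF 105000 − CHF 73000) = CHF 42000 − CHF 6400 = CHF 35600
  Base: CHF 105000 − CHF 35600 = CHF 69400
  CHF 69400 × 18% = CHF 12492

Standard income tax:
  CHF 60000 × 16% = CHF 9600
  CHF 22000 × 28% = CHF 6160
  CHF 7000 × 33% = CHF 2310
  → CHF 18070
  Less rehabilitation credit CHF 2000 → CHF 16070

CHF 16070 > CHF 12492, so the standard income tax governs.

CHF 16070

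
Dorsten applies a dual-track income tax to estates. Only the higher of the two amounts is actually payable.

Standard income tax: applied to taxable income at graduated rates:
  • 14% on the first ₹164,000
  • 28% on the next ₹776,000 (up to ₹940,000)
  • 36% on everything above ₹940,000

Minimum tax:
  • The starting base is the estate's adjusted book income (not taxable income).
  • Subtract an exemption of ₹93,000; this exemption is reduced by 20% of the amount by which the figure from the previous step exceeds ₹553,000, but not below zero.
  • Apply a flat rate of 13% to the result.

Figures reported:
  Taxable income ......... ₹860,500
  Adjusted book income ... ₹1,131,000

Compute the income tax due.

₹217,980

Standard income tax:
  ₹164,000 × 14% = ₹22,960
  ₹696,500 × 28% = ₹195,020
  → ₹217,980

Minimum tax:
  Base (adjusted book income): ₹1,131,000
  Exemption: 20% × (₹1,131,000 − ₹553,000) = ₹115,600 ≥ ₹93,000, so the exemption is fully phased out
  Base: ₹1,131,000 − ₹0 = ₹1,131,000
  ₹1,131,000 × 13% = ₹147,030

₹217,980 > ₹147,030, so the standard income tax governs.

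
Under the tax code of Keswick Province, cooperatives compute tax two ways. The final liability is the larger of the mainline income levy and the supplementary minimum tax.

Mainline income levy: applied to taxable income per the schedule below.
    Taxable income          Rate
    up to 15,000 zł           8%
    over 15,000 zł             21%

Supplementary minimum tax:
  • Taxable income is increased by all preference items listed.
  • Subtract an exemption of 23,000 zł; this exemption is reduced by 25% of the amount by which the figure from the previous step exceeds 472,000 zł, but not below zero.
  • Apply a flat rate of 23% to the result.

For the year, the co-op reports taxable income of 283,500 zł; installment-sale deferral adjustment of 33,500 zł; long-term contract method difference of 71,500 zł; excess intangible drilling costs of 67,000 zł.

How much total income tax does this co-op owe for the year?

99,475 zł

Mainline income levy:
  15,000 zł × 8% = 1,200 zł
  268,500 zł × 21% = 56,385 zł
  → 57,585 zł

Supplementary minimum tax:
  Adjusted income: 283,500 zł + 33,500 zł + 71,500 zł + 67,000 zł = 455,500 zł
  Exemption: 455,500 zł ≤ 472,000 zł, so full 23,000 zł applies
  Base: 455,500 zł − 23,000 zł = 432,500 zł
  432,500 zł × 23% = 99,475 zł

99,475 zł > 57,585 zł, so the supplementary minimum tax is the binding amount.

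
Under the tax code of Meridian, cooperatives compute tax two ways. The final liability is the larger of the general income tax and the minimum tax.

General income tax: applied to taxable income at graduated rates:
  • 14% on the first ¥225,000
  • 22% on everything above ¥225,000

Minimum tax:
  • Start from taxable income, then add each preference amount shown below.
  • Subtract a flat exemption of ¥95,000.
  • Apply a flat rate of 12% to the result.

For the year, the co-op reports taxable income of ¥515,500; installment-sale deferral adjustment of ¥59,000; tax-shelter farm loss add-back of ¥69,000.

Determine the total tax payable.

General income tax:
  ¥225,000 × 14% = ¥31,500
  ¥290,500 × 22% = ¥63,910
  → ¥95,410

Minimum tax:
  Adjusted income: ¥515,500 + ¥59,000 + ¥69,000 = ¥643,500
  Less exemption ¥95,000 → base ¥548,500
  ¥548,500 × 12% = ¥65,820

¥95,410 > ¥65,820, so the general income tax governs.

¥95,410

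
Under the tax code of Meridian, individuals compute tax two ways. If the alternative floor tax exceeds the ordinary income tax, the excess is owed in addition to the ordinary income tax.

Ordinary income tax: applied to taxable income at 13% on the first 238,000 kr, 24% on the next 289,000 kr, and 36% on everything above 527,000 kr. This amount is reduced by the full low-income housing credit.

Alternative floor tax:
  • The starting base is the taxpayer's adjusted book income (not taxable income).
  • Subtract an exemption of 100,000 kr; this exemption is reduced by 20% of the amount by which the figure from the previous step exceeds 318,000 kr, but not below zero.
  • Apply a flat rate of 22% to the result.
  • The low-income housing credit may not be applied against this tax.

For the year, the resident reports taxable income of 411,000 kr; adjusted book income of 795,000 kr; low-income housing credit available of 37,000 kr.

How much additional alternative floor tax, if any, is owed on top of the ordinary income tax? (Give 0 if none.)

Ordinary income tax:
  238,000 kr × 13% = 30,940 kr
  173,000 kr × 24% = 41,520 kr
  → 72,460 kr
  Less low-income housing credit 37,000 kr → 35,460 kr

Alternative floor tax:
  Base (adjusted book income): 795,000 kr
  Exemption: 100,000 kr − 20% × (795,000 kr − 318,000 kr) = 100,000 kr − 95,400 kr = 4,600 kr
  Base: 795,000 kr − 4,600 kr = 790,400 kr
  790,400 kr × 22% = 173,888 kr

Excess of alternative floor tax over ordinary income tax: 173,888 kr − 35,460 kr = 138,428 kr.

138,428 kr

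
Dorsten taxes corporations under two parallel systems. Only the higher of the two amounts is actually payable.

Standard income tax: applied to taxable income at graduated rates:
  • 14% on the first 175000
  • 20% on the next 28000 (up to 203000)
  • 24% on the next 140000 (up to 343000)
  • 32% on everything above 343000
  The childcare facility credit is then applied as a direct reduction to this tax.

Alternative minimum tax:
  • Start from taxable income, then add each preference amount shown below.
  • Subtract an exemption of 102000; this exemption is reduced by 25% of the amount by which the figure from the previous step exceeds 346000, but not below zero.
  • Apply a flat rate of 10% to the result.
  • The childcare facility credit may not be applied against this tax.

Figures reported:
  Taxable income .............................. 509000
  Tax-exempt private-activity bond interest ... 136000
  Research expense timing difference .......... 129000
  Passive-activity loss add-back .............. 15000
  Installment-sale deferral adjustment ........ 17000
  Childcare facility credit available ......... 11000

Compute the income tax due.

105820

Standard income tax:
  175000 × 14% = 24500
  28000 × 20% = 5600
  140000 × 24% = 33600
  166000 × 32% = 53120
  → 116820
  Less childcare facility credit 11000 → 105820

Alternative minimum tax:
  Adjusted income: 509000 + 136000 + 129000 + 15000 + 17000 = 806000
  Exemption: 25% × (806000 − 346000) = 115000 ≥ 102000, so the exemption is fully phased out
  Base: 806000 − 0 = 806000
  806000 × 10% = 80600

105820 > 80600, so the standard income tax governs.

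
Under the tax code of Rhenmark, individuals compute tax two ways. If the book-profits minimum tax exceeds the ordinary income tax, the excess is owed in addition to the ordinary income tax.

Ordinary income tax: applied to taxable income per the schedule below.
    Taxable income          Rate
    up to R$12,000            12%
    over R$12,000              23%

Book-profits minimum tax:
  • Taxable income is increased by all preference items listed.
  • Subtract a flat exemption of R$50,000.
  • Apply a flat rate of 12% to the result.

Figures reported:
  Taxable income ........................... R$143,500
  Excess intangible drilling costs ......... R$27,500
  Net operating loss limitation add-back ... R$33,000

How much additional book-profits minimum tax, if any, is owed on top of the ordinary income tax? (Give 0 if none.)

Ordinary income tax:
  R$12,000 × 12% = R$1,440
  R$131,500 × 23% = R$30,245
  → R$31,685

Book-profits minimum tax:
  Adjusted income: R$143,500 + R$27,500 + R$33,000 = R$204,000
  Less exemption R$50,000 → base R$154,000
  R$154,000 × 12% = R$18,480

R$18,480 ≤ R$31,685, so no add-on is due.

R$0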